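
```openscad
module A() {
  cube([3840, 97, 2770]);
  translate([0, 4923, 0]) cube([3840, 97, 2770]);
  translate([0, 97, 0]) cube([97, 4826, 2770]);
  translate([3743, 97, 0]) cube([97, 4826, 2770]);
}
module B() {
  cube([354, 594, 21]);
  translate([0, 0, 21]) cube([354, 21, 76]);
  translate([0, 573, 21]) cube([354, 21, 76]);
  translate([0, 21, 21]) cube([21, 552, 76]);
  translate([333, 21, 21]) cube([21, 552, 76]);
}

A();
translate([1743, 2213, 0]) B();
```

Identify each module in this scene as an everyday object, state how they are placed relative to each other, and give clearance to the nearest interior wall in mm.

Clearances: x = 1646, y = 2116; minimum 1646 mm.

A is a house frame. B is an open box. The open box sits inside the house frame, centred. The clearance to the nearest interior wall is 1646 mm.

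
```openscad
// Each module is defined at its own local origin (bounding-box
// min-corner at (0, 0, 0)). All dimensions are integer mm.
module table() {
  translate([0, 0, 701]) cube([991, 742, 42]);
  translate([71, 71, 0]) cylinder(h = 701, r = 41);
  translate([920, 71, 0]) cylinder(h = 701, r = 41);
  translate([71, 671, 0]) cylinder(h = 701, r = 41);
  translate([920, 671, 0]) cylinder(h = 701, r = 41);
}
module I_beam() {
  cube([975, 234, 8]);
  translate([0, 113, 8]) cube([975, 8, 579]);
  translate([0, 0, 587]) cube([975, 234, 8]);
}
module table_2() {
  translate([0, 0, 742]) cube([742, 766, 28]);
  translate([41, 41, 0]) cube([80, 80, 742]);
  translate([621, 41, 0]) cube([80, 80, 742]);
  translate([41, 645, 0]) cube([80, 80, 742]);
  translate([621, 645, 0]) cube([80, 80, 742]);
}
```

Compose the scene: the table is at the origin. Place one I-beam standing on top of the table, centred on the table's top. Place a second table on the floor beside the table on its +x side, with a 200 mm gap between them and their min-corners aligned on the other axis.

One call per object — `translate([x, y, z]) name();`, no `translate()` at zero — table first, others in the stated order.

table();
translate([8, 254, 743]) I_beam();
translate([1191, 0, 0]) table_2();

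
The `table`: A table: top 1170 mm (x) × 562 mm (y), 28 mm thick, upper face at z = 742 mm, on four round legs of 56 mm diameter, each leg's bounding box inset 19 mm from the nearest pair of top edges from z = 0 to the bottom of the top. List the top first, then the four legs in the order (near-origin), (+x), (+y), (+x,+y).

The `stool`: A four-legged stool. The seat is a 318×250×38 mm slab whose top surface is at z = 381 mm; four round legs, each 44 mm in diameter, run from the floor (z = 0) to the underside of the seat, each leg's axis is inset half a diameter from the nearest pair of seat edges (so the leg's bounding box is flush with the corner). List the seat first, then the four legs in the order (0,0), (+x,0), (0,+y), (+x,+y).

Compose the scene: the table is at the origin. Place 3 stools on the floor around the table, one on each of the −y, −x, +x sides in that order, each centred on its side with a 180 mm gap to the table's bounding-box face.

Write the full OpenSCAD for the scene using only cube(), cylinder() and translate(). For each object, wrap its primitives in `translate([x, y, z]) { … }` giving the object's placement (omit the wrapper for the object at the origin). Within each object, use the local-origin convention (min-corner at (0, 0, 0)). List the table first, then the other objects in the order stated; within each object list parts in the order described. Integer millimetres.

translate([0, 0, 714]) cube([1170, 562, 28]);
translate([47, 47, 0]) cylinder(h = 714, r = 28);
translate([1123, 47, 0]) cylinder(h = 714, r = 28);
translate([47, 515, 0]) cylinder(h = 714, r = 28);
translate([1123, 515, 0]) cylinder(h = 714, r = 28);
translate([426, -430, 0]) {
  translate([0, 0, 343]) cube([318, 250, 38]);
  translate([22, 22, 0]) cylinder(h = 343, r = 22);
  translate([296, 22, 0]) cylinder(h = 343, r = 22);
  translate([22, 228, 0]) cylinder(h = 343, r = 22);
  translate([296, 228, 0]) cylinder(h = 343, r = 22);
}
translate([-498, 156, 0]) {
  translate([0, 0, 343]) cube([318, 250, 38]);
  translate([22, 22, 0]) cylinder(h = 343, r = 22);
  translate([296, 22, 0]) cylinder(h = 343, r = 22);
  translate([22, 228, 0]) cylinder(h = 343, r = 22);
  translate([296, 228, 0]) cylinder(h = 343, r = 22);
}
translate([1350, 156, 0]) {
  translate([0, 0, 343]) cube([318, 250, 38]);
  translate([22, 22, 0]) cylinder(h = 343, r = 22);
  translate([296, 22, 0]) cylinder(h = 343, r = 22);
  translate([22, 228, 0]) cylinder(h = 343, r = 22);
  translate([296, 228, 0]) cylinder(h = 343, r = 22);
}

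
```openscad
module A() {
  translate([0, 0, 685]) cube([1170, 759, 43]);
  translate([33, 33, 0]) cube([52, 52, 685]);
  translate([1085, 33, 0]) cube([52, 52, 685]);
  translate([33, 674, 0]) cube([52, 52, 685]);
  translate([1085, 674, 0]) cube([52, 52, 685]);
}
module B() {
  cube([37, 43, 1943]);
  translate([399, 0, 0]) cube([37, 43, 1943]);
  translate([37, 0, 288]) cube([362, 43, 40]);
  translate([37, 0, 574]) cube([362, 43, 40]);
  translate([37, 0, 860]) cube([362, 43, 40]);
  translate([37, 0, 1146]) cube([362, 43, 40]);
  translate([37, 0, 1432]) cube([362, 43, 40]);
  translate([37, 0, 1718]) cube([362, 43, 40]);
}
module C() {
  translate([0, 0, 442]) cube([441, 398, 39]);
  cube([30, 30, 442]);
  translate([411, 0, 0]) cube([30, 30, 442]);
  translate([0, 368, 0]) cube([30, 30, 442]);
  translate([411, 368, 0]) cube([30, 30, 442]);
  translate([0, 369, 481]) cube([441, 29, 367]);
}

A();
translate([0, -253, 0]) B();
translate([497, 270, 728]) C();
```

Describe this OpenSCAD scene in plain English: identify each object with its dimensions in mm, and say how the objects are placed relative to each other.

A is a rectangular dining table. The top is 1170×759×43 mm with its upper surface at z = 728 mm. It stands on four 52×52 mm square legs, each inset 33 mm from the nearest pair of top edges, running from the floor to the underside of the top.

B is a wooden ladder with two side rails of 37×43 mm section and 1943 mm height, set 436 mm apart overall. Between them run 6 rectangular rungs (43 mm deep, 40 mm thick), front faces flush with the rails' −y face. The bottom of the first rung is 288 mm above the floor and each subsequent rung is 286 mm higher than the one below.

C is a chair. The seat is a 441×398×39 mm slab with its top at z = 481 mm, on four 30×30 mm corner legs (flush with the seat edges, standing on z = 0). A flat backrest 29 mm thick, 367 mm tall, spans the full seat width and rises from the seat top along its +y edge, rear face flush with the rear of the seat.

The ladder is on the floor beside the table on its −y side. The chair is on top of the table.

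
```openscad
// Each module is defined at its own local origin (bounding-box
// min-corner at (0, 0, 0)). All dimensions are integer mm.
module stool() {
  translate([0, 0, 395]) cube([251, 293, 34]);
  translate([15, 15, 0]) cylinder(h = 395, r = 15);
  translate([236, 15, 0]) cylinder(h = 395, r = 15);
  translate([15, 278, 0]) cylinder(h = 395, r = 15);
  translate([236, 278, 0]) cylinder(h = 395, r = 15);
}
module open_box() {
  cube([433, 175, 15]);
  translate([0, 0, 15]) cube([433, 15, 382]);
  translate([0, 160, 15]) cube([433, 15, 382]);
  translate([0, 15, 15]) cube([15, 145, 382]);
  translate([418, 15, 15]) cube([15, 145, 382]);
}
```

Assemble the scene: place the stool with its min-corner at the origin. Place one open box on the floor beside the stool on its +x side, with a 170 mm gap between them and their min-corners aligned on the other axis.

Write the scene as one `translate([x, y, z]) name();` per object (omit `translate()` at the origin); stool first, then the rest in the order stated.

stool();
translate([421, 0, 0]) open_box();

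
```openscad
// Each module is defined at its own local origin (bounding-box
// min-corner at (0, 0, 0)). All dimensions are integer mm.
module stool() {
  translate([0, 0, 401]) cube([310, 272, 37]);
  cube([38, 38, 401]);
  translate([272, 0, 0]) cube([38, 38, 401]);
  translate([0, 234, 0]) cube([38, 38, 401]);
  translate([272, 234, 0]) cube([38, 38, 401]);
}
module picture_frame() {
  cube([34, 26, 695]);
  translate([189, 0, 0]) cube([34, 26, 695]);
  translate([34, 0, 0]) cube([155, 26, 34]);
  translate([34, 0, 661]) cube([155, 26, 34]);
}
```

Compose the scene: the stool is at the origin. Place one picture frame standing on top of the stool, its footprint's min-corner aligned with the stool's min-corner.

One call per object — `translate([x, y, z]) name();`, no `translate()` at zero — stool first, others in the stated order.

stool();
translate([0, 0, 438]) picture_frame();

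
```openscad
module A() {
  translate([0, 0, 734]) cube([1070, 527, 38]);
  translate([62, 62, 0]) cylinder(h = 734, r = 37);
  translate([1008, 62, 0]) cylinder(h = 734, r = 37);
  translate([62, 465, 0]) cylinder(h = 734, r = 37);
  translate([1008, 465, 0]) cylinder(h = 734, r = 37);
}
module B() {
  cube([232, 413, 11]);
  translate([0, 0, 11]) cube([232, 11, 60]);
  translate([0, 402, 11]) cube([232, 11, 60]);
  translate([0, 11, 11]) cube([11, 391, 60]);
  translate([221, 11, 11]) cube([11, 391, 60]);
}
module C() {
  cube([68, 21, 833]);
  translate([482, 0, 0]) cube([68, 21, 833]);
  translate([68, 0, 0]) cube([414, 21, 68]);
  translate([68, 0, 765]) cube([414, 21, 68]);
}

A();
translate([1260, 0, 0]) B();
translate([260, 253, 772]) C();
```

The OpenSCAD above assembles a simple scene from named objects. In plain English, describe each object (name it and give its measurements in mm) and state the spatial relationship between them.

A is a table: top 1070 mm (x) × 527 mm (y), 38 mm thick, upper face at z = 772 mm, on four round legs of 74 mm diameter, each leg's bounding box inset 25 mm from the nearest pair of top edges, running from z = 0 to the bottom of the top.

B is an open storage box with external size 232×413×71 mm and wall thickness 11 mm (the base is also 11 mm thick). The base covers the whole footprint; the four walls stand on the base, with the y-facing walls full-width and the x-facing walls fitting between their inner faces.

C is a rectangular picture frame lying in the x–z plane (depth along y). The opening is 414 mm wide (x) by 697 mm tall (z), surrounded by a border 68 mm wide on all four sides. The frame is 21 mm deep and is made of two full-height vertical stiles with two horizontal rails fitted between them.

The open box is on the floor beside the table on its +x side. The picture frame is on top of the table, centred.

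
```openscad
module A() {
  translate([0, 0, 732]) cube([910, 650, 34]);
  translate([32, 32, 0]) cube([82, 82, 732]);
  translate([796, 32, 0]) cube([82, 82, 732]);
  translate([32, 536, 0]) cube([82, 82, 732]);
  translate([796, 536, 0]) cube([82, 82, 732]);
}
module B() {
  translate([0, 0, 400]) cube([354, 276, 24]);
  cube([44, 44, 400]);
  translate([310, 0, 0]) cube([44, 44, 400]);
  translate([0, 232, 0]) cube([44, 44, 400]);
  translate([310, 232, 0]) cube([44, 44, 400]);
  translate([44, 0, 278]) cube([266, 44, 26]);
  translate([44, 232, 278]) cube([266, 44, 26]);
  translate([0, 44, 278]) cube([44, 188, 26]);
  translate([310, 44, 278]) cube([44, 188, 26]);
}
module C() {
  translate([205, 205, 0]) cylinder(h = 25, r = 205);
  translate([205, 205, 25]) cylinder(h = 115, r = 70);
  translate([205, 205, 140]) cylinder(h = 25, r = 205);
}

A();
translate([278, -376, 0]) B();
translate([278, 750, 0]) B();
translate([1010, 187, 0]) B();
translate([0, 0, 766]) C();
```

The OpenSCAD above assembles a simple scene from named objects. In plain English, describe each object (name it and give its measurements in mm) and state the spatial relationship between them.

A is a rectangular dining table. The top is 910×650×34 mm with its upper surface at z = 766 mm. It stands on four 82×82 mm square legs, each inset 32 mm from the nearest pair of top edges, running from the floor to the underside of the top.

B is a simple wooden stool: a rectangular seat 354 mm (x) by 276 mm (y), 24 mm thick, top face at z = 424 mm, on four square legs, each 44×44 mm in cross-section. The legs rest on z = 0, each flush with a corner of the seat. Four stretchers, 44 mm wide and 26 mm tall, connect adjacent legs with their undersides at z = 278 mm, each running between the inner faces of the legs it joins and aligned with the legs' outer faces on the other axis.

C is a spool: two coaxial disc flanges of radius 205 mm and thickness 25 mm, joined by a core cylinder of radius 70 mm and height 115 mm. The lower flange rests on z = 0 and the three cylinders share a vertical axis.

Three stools sit around the table at the −y, +y, +x sides. The spool is on top of the table.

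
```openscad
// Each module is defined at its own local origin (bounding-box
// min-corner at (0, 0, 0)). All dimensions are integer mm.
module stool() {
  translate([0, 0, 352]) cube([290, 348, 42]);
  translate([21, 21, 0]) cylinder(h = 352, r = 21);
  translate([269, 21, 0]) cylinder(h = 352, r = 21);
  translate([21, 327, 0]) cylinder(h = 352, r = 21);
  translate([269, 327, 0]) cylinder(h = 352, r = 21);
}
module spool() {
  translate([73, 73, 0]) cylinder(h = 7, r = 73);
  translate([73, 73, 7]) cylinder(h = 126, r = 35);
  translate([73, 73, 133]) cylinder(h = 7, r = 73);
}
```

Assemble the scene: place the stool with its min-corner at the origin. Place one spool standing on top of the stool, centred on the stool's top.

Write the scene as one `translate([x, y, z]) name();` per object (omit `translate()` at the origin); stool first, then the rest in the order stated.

stool();
translate([72, 101, 394]) spool();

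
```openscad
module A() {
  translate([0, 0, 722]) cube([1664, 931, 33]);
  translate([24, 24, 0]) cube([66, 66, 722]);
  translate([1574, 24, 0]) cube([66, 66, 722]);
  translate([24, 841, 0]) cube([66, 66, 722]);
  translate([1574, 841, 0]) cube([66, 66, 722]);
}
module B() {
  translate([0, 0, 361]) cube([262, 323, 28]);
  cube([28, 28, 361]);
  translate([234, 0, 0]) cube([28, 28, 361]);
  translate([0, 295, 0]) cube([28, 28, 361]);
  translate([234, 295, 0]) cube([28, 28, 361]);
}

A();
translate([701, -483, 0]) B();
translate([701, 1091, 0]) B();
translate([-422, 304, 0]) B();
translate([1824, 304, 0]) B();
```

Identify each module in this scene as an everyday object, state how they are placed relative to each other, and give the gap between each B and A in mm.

Each stool's nearest face is 160 mm from the table's bounding box.

A is a table. B is a stool. Four stools sit around the table at the −y, +y, −x, +x sides. The gap between each stool and the table is 160 mm.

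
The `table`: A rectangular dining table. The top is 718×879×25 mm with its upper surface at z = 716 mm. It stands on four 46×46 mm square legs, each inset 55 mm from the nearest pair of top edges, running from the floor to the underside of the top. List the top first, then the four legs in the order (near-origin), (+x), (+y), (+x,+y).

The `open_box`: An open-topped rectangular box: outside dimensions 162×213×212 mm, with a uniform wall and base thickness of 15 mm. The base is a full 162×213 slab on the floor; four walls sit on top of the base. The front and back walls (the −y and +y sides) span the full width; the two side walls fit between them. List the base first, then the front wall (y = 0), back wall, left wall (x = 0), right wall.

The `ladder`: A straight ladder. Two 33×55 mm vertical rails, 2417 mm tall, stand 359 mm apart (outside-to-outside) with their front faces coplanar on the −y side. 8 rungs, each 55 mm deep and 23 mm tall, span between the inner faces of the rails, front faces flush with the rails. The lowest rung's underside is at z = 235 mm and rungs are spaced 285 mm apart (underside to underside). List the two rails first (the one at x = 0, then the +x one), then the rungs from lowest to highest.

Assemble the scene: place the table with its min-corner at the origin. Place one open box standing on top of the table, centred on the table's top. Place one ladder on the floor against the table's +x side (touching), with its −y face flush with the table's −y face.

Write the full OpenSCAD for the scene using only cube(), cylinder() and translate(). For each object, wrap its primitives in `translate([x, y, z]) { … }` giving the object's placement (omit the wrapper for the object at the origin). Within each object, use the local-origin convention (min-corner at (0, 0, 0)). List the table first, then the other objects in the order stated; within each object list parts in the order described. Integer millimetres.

translate([0, 0, 691]) cube([718, 879, 25]);
translate([55, 55, 0]) cube([46, 46, 691]);
translate([617, 55, 0]) cube([46, 46, 691]);
translate([55, 778, 0]) cube([46, 46, 691]);
translate([617, 778, 0]) cube([46, 46, 691]);
translate([278, 333, 716]) {
  cube([162, 213, 15]);
  translate([0, 0, 15]) cube([162, 15, 197]);
  translate([0, 198, 15]) cube([162, 15, 197]);
  translate([0, 15, 15]) cube([15, 183, 197]);
  translate([147, 15, 15]) cube([15, 183, 197]);
}
translate([718, 0, 0]) {
  cube([33, 55, 2417]);
  translate([326, 0, 0]) cube([33, 55, 2417]);
  translate([33, 0, 235]) cube([293, 55, 23]);
  translate([33, 0, 520]) cube([293, 55, 23]);
  translate([33, 0, 805]) cube([293, 55, 23]);
  translate([33, 0, 1090]) cube([293, 55, 23]);
  translate([33, 0, 1375]) cube([293, 55, 23]);
  translate([33, 0, 1660]) cube([293, 55, 23]);
  translate([33, 0, 1945]) cube([293, 55, 23]);
  translate([33, 0, 2230]) cube([293, 55, 23]);
}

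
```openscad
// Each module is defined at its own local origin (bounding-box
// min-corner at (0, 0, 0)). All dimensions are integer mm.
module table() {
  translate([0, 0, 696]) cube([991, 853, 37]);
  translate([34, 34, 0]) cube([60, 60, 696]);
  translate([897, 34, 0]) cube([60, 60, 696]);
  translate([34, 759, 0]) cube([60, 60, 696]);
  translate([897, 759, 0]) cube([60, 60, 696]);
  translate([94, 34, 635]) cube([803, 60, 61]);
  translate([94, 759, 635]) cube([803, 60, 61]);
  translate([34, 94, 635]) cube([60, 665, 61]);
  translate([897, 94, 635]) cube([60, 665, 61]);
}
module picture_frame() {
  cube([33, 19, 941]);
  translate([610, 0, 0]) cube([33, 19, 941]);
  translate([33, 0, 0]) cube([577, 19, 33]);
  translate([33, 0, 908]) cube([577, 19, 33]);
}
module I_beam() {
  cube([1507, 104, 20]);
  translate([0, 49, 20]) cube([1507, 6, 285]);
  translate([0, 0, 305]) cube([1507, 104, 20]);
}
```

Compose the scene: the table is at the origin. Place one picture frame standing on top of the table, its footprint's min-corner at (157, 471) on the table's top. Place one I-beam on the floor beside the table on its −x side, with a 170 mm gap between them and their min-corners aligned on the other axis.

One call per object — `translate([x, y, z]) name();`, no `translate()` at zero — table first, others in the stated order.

table();
translate([157, 471, 733]) picture_frame();
translate([-1677, 0, 0]) I_beam();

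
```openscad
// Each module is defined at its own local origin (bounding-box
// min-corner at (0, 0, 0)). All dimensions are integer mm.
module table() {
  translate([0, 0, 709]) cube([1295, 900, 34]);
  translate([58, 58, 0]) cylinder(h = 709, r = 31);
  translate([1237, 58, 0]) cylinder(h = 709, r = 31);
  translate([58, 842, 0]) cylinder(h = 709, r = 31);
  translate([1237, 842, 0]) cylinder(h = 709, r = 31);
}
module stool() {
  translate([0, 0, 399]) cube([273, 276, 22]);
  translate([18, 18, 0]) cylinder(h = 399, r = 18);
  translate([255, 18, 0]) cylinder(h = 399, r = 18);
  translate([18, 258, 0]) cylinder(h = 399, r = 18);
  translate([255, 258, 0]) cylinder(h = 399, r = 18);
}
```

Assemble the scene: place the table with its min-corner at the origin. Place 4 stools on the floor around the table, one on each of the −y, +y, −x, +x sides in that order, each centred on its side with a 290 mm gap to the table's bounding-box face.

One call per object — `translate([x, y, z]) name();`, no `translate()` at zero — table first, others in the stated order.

table();
translate([511, -566, 0]) stool();
translate([511, 1190, 0]) stool();
translate([-563, 312, 0]) stool();
translate([1585, 312, 0]) stool();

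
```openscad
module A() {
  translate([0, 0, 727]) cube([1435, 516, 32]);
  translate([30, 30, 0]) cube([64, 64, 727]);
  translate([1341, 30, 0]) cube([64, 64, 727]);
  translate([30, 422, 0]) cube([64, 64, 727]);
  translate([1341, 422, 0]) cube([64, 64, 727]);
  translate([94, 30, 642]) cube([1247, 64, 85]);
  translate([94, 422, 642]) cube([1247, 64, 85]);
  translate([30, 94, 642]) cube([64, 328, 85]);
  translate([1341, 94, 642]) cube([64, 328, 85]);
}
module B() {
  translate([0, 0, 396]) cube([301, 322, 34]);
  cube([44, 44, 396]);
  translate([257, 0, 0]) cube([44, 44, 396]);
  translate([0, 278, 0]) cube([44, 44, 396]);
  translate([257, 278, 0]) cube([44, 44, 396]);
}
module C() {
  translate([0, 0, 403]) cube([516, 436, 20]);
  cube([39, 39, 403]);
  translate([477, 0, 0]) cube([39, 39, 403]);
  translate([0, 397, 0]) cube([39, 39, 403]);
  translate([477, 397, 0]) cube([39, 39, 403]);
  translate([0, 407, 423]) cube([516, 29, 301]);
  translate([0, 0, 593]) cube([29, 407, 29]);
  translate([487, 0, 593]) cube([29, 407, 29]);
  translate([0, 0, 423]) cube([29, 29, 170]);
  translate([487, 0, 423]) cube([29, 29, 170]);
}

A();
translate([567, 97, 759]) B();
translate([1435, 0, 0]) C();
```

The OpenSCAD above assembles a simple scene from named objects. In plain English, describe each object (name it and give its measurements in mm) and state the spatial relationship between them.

A is a table with a 1435×516 mm rectangular top, 32 mm thick, top surface at z = 759 mm, supported by four 64×64 mm square legs, each inset 30 mm from the nearest pair of top edges, running from the floor. Four apron rails, 64 mm thick and 85 mm tall, run between adjacent legs with their top edges flush with the underside of the top and their outer faces flush with the legs' outer faces.

B is a four-legged stool. The seat is a 301×322×34 mm slab whose top surface is at z = 430 mm; four square legs, each 44×44 mm in cross-section, run from the floor (z = 0) to the underside of the seat, each flush with a corner of the seat.

C is a chair. The seat is a 516×436×20 mm slab with its top at z = 423 mm, on four 39×39 mm corner legs (flush with the seat edges, standing on z = 0). A flat backrest 29 mm thick, 301 mm tall, spans the full seat width and rises from the seat top along its +y edge, rear face flush with the rear of the seat. Two armrests of 29×29 mm section run along each side from the seat's front edge to the front of the backrest, top faces 199 mm above the seat top and outer faces flush with the seat's x-edges; a 29×29 mm post under the front of each armrest stands on the seat at the front corner.

The stool is on top of the table, centred. The chair is against the table's +x side, with their −y faces flush.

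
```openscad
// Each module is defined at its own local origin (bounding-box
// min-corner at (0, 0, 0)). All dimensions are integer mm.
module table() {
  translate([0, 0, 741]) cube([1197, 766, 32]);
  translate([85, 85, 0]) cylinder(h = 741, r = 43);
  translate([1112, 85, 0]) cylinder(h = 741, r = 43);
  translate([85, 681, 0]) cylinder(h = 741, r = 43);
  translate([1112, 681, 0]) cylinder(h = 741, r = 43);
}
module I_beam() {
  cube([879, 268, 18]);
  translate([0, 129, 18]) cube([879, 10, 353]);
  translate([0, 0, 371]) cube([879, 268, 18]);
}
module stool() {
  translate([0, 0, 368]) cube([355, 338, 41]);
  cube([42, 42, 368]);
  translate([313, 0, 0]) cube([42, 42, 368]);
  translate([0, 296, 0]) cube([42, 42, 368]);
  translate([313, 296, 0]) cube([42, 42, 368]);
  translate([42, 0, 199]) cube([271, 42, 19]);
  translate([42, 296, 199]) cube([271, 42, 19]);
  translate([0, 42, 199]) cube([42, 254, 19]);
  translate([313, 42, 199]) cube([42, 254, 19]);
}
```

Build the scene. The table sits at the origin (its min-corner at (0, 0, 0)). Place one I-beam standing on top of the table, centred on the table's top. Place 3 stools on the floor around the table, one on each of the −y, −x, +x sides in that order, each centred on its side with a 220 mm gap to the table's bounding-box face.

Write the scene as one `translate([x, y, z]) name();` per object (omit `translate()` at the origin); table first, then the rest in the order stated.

table();
translate([159, 249, 773]) I_beam();
translate([421, -558, 0]) stool();
translate([-575, 214, 0]) stool();
translate([1417, 214, 0]) stool();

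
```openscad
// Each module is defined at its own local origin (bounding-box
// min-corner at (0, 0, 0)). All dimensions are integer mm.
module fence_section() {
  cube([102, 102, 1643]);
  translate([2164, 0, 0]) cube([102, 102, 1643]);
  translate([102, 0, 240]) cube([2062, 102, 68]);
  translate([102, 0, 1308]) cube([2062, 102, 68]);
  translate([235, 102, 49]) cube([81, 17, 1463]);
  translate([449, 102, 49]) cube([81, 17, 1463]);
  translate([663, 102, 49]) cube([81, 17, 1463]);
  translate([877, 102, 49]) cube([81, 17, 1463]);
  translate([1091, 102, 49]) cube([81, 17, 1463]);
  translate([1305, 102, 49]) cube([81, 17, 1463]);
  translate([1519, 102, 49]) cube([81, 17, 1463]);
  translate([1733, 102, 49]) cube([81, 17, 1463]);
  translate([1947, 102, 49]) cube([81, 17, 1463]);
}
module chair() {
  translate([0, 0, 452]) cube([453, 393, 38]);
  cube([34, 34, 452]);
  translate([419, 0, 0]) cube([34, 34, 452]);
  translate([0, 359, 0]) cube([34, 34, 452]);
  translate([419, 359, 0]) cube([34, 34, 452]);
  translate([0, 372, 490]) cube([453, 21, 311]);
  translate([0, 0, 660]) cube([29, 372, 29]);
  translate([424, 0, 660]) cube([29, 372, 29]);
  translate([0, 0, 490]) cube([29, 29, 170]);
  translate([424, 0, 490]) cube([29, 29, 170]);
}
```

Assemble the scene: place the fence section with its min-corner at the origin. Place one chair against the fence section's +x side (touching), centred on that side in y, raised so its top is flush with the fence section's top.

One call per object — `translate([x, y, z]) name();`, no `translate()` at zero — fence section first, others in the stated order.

fence_section();
translate([2266, -137, 842]) chair();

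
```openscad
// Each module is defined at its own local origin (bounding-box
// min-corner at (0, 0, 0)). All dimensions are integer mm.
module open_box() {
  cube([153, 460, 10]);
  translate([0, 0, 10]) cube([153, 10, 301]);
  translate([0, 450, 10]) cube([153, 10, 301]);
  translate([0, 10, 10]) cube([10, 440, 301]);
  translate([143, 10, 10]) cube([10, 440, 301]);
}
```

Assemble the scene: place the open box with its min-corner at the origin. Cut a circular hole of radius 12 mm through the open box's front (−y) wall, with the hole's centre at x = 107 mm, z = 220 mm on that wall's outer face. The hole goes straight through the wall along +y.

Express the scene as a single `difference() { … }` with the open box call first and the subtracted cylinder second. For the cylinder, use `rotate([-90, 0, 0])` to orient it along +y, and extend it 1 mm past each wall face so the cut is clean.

difference() {
  open_box();
  translate([107, -1, 220]) rotate([-90, 0, 0]) cylinder(h = 12, r = 12);
}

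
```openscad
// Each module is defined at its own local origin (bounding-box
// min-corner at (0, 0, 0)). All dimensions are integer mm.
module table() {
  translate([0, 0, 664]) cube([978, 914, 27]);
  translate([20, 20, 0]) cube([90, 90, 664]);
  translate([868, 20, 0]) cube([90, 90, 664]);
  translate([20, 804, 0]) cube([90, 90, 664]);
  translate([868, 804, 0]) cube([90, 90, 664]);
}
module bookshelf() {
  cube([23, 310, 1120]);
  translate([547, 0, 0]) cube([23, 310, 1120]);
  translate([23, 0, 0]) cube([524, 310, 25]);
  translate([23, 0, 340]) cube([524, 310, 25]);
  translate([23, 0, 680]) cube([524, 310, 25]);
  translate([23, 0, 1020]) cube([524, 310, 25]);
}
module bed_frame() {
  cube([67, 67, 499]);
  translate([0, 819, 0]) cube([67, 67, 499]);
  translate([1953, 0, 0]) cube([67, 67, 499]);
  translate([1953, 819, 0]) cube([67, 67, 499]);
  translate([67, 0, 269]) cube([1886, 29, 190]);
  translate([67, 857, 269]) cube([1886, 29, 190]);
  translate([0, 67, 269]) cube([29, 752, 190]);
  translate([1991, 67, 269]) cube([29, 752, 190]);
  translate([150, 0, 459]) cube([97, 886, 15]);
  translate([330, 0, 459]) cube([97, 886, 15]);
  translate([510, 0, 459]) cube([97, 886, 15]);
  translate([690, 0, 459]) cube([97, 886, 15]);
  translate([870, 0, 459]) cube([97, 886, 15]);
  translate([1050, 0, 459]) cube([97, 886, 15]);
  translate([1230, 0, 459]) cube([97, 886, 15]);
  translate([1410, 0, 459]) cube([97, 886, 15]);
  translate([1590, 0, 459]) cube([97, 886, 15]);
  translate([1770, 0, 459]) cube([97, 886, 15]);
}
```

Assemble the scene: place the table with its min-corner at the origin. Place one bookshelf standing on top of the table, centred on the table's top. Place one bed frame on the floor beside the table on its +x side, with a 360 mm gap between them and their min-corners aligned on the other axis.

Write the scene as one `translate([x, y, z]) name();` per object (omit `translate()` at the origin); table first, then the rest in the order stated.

table();
translate([204, 302, 691]) bookshelf();
translate([1338, 0, 0]) bed_frame();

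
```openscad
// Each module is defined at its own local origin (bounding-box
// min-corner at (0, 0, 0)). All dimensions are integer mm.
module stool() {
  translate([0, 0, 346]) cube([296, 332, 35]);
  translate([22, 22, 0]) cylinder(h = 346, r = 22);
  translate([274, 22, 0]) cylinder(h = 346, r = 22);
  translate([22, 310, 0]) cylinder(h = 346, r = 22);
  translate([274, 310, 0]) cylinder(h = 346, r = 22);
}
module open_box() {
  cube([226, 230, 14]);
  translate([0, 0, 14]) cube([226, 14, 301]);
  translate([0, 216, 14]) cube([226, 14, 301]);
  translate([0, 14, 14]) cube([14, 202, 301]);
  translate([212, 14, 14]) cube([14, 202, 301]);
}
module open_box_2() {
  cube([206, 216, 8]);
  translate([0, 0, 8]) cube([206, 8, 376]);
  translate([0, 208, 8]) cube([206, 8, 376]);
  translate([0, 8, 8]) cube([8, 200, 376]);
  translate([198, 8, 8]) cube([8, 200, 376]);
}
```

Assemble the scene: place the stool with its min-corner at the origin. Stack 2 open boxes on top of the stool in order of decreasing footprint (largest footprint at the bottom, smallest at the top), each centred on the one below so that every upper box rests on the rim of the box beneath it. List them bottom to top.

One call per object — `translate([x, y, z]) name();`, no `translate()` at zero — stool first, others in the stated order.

stool();
translate([35, 51, 381]) open_box();
translate([45, 58, 696]) open_box_2();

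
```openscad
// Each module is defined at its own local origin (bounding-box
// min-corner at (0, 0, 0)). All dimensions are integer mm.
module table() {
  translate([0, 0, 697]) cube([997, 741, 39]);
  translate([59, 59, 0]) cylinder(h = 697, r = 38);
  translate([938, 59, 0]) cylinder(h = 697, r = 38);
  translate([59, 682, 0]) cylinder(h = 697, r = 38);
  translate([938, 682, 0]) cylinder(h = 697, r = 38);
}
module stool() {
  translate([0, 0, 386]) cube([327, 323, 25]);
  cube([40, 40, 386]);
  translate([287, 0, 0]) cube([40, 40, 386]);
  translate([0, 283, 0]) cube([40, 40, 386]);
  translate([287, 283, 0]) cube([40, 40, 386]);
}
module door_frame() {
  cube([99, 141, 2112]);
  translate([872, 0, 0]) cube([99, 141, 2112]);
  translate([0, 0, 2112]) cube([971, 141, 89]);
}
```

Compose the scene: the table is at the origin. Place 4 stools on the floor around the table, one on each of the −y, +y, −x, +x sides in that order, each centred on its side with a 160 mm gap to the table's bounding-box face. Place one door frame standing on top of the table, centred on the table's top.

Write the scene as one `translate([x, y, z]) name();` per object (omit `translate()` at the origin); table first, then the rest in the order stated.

table();
translate([335, -483, 0]) stool();
translate([335, 901, 0]) stool();
translate([-487, 209, 0]) stool();
translate([1157, 209, 0]) stool();
translate([13, 300, 736]) door_frame();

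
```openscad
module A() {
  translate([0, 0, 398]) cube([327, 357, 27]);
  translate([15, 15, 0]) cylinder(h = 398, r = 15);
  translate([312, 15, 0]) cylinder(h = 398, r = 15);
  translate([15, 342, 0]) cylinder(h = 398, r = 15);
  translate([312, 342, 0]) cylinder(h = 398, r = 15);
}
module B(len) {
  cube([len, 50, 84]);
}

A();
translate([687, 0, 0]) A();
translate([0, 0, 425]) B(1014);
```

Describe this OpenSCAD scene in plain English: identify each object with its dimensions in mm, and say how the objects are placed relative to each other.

A is a simple wooden stool: a rectangular seat 327 mm (x) by 357 mm (y), 27 mm thick, top face at z = 425 mm, on four round legs, each 30 mm in diameter. The legs rest on z = 0, each leg's axis is inset half a diameter from the nearest pair of seat edges (so the leg's bounding box is flush with the corner).

B is a rectangular beam 1014 mm long (x), 50 mm deep (y), 84 mm thick (z).

The beam spans the tops of two stools placed 360 mm apart, resting at z = 425 mm.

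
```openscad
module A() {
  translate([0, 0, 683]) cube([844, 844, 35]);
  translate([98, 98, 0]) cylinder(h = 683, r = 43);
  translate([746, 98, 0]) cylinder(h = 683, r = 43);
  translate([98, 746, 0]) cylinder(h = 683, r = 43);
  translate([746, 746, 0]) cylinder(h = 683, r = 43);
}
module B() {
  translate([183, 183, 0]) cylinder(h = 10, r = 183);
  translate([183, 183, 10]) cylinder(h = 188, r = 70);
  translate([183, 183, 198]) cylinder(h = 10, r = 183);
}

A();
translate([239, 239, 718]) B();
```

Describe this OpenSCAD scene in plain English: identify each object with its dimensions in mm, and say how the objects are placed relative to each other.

A is a table: top 844 mm (x) × 844 mm (y), 35 mm thick, upper face at z = 718 mm, on four round legs of 86 mm diameter, each leg's bounding box inset 55 mm from the nearest pair of top edges, running from z = 0 to the bottom of the top.

B is a spool: two coaxial disc flanges of radius 183 mm and thickness 10 mm, joined by a core cylinder of radius 70 mm and height 188 mm. The lower flange rests on z = 0 and the three cylinders share a vertical axis.

The spool is on top of the table, centred.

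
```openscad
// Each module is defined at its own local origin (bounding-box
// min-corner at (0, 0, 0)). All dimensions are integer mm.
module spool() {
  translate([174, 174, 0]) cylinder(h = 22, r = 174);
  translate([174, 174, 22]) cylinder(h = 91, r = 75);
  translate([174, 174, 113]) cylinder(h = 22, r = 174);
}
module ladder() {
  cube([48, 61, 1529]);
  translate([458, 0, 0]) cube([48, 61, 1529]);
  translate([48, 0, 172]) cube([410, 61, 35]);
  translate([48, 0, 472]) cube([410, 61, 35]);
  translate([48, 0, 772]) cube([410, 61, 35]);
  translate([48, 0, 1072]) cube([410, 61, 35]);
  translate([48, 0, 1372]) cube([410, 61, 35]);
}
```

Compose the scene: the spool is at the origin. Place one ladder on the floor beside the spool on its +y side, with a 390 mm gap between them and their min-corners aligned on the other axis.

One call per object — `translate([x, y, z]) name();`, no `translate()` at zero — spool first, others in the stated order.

spool();
translate([0, 738, 0]) ladder();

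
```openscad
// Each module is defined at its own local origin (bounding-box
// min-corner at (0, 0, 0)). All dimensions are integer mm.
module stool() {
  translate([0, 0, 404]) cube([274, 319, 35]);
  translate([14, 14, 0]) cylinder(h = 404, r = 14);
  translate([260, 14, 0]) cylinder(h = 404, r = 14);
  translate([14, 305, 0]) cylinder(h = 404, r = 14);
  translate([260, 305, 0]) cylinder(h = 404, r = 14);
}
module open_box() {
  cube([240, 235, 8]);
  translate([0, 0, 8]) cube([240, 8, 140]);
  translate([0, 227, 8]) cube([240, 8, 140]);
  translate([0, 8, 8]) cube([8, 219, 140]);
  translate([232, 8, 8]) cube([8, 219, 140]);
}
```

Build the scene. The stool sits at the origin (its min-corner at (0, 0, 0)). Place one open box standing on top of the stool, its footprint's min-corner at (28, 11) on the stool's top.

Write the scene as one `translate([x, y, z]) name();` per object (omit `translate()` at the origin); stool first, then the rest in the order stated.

stool();
translate([28, 11, 439]) open_box();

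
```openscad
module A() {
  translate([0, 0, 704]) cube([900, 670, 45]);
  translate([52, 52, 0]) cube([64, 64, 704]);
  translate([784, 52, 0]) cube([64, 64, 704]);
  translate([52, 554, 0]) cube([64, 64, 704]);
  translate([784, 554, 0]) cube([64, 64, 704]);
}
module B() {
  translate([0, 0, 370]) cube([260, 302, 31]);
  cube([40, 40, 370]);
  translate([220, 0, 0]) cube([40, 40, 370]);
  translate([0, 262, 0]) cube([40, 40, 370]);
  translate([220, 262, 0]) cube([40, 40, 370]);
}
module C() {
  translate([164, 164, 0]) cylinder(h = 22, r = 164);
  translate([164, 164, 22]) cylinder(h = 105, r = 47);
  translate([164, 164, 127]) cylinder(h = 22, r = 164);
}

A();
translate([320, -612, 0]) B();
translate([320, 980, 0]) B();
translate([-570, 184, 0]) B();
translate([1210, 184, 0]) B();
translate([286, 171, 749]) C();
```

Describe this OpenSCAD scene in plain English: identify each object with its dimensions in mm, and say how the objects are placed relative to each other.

A is a table with a 900×670 mm rectangular top, 45 mm thick, top surface at z = 749 mm, supported by four 64×64 mm square legs, each inset 52 mm from the nearest pair of top edges, running from the floor.

B is a four-legged stool. The seat is a 260×302×31 mm slab whose top surface is at z = 401 mm; four square legs, each 40×40 mm in cross-section, run from the floor (z = 0) to the underside of the seat, each flush with a corner of the seat.

C is a spool: two coaxial disc flanges of radius 164 mm and thickness 22 mm, joined by a core cylinder of radius 47 mm and height 105 mm. The lower flange rests on z = 0 and the three cylinders share a vertical axis.

Four stools sit around the table at the −y, +y, −x, +x sides. The spool is on top of the table, centred.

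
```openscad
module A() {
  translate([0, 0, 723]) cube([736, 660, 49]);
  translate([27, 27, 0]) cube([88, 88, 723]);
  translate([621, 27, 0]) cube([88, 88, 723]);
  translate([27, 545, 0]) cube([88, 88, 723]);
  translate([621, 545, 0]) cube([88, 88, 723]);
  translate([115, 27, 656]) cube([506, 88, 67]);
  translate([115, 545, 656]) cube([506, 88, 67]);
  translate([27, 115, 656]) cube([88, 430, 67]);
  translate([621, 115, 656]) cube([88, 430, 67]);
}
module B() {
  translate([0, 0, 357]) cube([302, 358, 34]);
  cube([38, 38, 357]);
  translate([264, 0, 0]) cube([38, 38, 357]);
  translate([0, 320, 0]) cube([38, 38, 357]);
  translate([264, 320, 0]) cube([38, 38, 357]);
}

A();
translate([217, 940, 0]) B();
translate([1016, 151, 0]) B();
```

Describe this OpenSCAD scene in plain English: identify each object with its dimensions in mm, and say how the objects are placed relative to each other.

A is a rectangular dining table. The top is 736×660×49 mm with its upper surface at z = 772 mm. It stands on four 88×88 mm square legs, each inset 27 mm from the nearest pair of top edges, running from the floor to the underside of the top. Four apron rails, 88 mm thick and 67 mm tall, run between adjacent legs with their top edges flush with the underside of the top and their outer faces flush with the legs' outer faces.

B is a four-legged stool. The seat is a 302×358×34 mm slab whose top surface is at z = 391 mm; four square legs, each 38×38 mm in cross-section, run from the floor (z = 0) to the underside of the seat, each flush with a corner of the seat.

Two stools sit around the table at the +y, +x sides.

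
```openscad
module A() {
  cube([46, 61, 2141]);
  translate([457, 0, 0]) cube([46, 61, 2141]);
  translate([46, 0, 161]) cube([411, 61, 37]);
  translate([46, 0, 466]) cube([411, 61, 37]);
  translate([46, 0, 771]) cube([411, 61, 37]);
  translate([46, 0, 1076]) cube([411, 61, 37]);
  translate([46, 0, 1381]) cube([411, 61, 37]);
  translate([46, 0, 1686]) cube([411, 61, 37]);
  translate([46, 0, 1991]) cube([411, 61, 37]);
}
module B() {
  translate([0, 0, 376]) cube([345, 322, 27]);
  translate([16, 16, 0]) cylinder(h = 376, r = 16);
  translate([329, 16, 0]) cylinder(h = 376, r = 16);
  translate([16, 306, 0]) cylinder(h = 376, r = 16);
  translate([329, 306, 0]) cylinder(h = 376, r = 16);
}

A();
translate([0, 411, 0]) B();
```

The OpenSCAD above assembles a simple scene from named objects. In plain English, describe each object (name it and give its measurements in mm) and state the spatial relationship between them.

A is a wooden ladder with two side rails of 46×61 mm section and 2141 mm height, set 503 mm apart overall. Between them run 7 rectangular rungs (61 mm deep, 37 mm thick), front faces flush with the rails' −y face. The bottom of the first rung is 161 mm above the floor and each subsequent rung is 305 mm higher than the one below.

B is a four-legged stool. The seat is 345×322 mm, 27 mm thick, top at z = 403 mm. It stands on four round legs, each 32 mm in diameter, from z = 0 to the seat underside, each leg's axis is inset half a diameter from the nearest pair of seat edges (so the leg's bounding box is flush with the corner).

The stool is on the floor beside the ladder on its +y side.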